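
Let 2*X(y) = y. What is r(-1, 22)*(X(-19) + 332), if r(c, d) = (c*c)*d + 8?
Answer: 9675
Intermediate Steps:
r(c, d) = 8 + d*c² (r(c, d) = c²*d + 8 = d*c² + 8 = 8 + d*c²)
X(y) = y/2
r(-1, 22)*(X(-19) + 332) = (8 + 22*(-1)²)*((½)*(-19) + 332) = (8 + 22*1)*(-19/2 + 332) = (8 + 22)*(645/2) = 30*(645/2) = 9675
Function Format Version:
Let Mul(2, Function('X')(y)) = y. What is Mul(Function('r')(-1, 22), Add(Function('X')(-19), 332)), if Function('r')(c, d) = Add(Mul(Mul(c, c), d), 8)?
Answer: 9675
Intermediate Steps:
Function('r')(c, d) = Add(8, Mul(d, Pow(c, 2))) (Function('r')(c, d) = Add(Mul(Pow(c, 2), d), 8) = Add(Mul(d, Pow(c, 2)), 8) = Add(8, Mul(d, Pow(c, 2))))
Function('X')(y) = Mul(Rational(1, 2), y)
Mul(Function('r')(-1, 22), Add(Function('X')(-19), 332)) = Mul(Add(8, Mul(22, Pow(-1, 2))), Add(Mul(Rational(1, 2), -19), 332)) = Mul(Add(8, Mul(22, 1)), Add(Rational(-19, 2), 332)) = Mul(Add(8, 22), Rational(645, 2)) = Mul(30, Rational(645, 2)) = 9675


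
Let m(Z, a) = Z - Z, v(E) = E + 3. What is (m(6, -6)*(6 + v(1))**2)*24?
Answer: 0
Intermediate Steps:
v(E) = 3 + E
m(Z, a) = 0
(m(6, -6)*(6 + v(1))**2)*24 = (0*(6 + (3 + 1))**2)*24 = (0*(6 + 4)**2)*24 = (0*10**2)*24 = (0*100)*24 = 0*24 = 0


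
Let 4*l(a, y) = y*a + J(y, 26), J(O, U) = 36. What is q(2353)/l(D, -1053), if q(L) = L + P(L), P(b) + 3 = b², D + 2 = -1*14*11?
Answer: 5538959/41076 ≈ 134.85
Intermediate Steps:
D = -156 (D = -2 - 1*14*11 = -2 - 14*11 = -2 - 154 = -156)
P(b) = -3 + b²
q(L) = -3 + L + L² (q(L) = L + (-3 + L²) = -3 + L + L²)
l(a, y) = 9 + a*y/4 (l(a, y) = (y*a + 36)/4 = (a*y + 36)/4 = (36 + a*y)/4 = 9 + a*y/4)
q(2353)/l(D, -1053) = (-3 + 2353 + 2353²)/(9 + (¼)*(-156)*(-1053)) = (-3 + 2353 + 5536609)/(9 + 41067) = 5538959/41076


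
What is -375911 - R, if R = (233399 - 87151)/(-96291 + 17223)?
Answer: -7430596175/19767 ≈ -3.7591e+5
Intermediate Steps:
R = -36562/19767 (R = 146248/(-79068) = 146248*(-1/79068) = -36562/19767 ≈ -1.8496)
-375911 - R = -375911 - 1*(-36562/19767) = -375911 + 36562/19767 = -7430596175/19767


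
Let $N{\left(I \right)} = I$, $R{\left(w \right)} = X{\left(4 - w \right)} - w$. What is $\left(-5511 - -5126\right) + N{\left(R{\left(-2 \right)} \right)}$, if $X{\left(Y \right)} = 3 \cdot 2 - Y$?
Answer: $-383$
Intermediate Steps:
$X{\left(Y \right)} = 6 - Y$
$R{\left(w \right)} = 2$ ($R{\left(w \right)} = \left(6 - \left(4 - w\right)\right) - w = \left(6 + \left(-4 + w\right)\right) - w = \left(2 + w\right) - w = 2$)
$\left(-5511 - -5126\right) + N{\left(R{\left(-2 \right)} \right)} = \left(-5511 - -5126\right) + 2 = \left(-5511 + 5126\right) + 2 = -385 + 2 = -383$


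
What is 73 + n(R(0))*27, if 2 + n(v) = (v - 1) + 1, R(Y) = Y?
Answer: 19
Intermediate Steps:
n(v) = -2 + v (n(v) = -2 + ((v - 1) + 1) = -2 + ((-1 + v) + 1) = -2 + v)
73 + n(R(0))*27 = 73 + (-2 + 0)*27 = 73 - 2*27 = 73 - 54 = 19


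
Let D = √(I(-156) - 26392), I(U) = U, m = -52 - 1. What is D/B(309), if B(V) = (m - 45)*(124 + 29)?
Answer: -I*√6637/7497 ≈ -0.010867*I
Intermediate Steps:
m = -53
B(V) = -14994 (B(V) = (-53 - 45)*(124 + 29) = -98*153 = -14994)
D = 2*I*√6637 (D = √(-156 - 26392) = √(-26548) = 2*I*√6637 ≈ 162.94*I)
D/B(309) = (2*I*√6637)/(-14994) = (2*I*√6637)*(-1/14994) = -I*√6637/7497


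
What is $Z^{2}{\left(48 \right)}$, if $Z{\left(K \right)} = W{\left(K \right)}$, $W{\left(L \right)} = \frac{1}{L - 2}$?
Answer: $\frac{1}{2116} \approx 0.00047259$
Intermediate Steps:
$W{\left(L \right)} = \frac{1}{-2 + L}$
$Z{\left(K \right)} = \frac{1}{-2 + K}$
$Z^{2}{\left(48 \right)} = \left(\frac{1}{-2 + 48}\right)^{2} = \left(\frac{1}{46}\right)^{2} = \frac{1}{2116}$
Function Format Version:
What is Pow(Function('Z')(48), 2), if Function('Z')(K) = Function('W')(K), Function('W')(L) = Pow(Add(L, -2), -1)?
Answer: Rational(1, 2116) ≈ 0.00047259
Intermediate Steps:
Function('W')(L) = Pow(Add(-2, L), -1)
Function('Z')(K) = Pow(Add(-2, K), -1)
Pow(Function('Z')(48), 2) = Pow(Pow(Add(-2, 48), -1), 2) = Pow(Pow(46, -1), 2) = Pow(Rational(1, 46), 2) = Rational(1, 2116)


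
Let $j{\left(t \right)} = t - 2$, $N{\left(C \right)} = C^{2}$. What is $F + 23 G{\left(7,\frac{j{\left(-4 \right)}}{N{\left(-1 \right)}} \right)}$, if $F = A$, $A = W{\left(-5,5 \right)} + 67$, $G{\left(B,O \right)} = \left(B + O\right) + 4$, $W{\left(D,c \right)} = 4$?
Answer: $186$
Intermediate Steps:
$j{\left(t \right)} = -2 + t$
$G{\left(B,O \right)} = 4 + B + O$
$A = 71$ ($A = 4 + 67 = 71$)
$F = 71$
$F + 23 G{\left(7,\frac{j{\left(-4 \right)}}{N{\left(-1 \right)}} \right)} = 71 + 23 \left(4 + 7 + \frac{-2 - 4}{\left(-1\right)^{2}}\right) = 71 + 23 \left(4 + 7 - \frac{6}{1}\right) = 71 + 23 \left(4 + 7 - 6\right) = 71 + 23 \cdot 5 = 71 + 115 = 186$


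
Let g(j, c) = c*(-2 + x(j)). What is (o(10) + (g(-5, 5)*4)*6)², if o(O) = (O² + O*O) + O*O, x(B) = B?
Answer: 291600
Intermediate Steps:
g(j, c) = c*(-2 + j)
o(O) = 3*O² (o(O) = (O² + O²) + O² = 2*O² + O² = 3*O²)
(o(10) + (g(-5, 5)*4)*6)² = (3*10² + ((5*(-2 - 5))*4)*6)² = (3*100 + ((5*(-7))*4)*6)² = (300 - 35*4*6)² = (300 - 140*6)² = (300 - 840)² = (-540)² = 291600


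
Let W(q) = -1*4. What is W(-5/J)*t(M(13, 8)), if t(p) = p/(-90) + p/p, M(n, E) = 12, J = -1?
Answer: -52/15 ≈ -3.4667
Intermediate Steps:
t(p) = 1 - p/90 (t(p) = p*(-1/90) + 1 = -p/90 + 1 = 1 - p/90)
W(q) = -4
W(-5/J)*t(M(13, 8)) = -4*(1 - 1/90*12) = -4*(1 - 2/15) = -4*13/15 = -52/15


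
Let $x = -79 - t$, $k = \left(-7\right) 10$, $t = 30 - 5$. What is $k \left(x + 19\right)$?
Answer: $5950$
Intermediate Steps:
$t = 25$ ($t = 30 - 5 = 25$)
$k = -70$
$x = -104$ ($x = -79 - 25 = -104$)
$k \left(x + 19\right) = - 70 \left(-104 + 19\right) = \left(-70\right) \left(-85\right) = 5950$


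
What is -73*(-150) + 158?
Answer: 11108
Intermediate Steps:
-73*(-150) + 158 = 10950 + 158 = 11108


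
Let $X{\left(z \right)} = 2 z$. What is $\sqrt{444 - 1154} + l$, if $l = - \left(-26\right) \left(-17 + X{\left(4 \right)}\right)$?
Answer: $-234 + i \sqrt{710} \approx -234.0 + 26.646 i$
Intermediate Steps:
$l = -234$ ($l = - \left(-26\right) \left(-17 + 2 \cdot 4\right) = - \left(-26\right) \left(-17 + 8\right) = - \left(-26\right) \left(-9\right) = \left(-1\right) 234 = -234$)
$\sqrt{444 - 1154} + l = \sqrt{444 - 1154} - 234 = \sqrt{-710} - 234 = i \sqrt{710} - 234 = -234 + i \sqrt{710}$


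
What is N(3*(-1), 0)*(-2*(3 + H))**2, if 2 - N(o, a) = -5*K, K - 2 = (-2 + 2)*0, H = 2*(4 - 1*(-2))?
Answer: 10800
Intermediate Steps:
H = 12 (H = 2*(4 + 2) = 2*6 = 12)
K = 2 (K = 2 + (-2 + 2)*0 = 2 + 0*0 = 2 + 0 = 2)
N(o, a) = 12 (N(o, a) = 2 - (-5)*2 = 2 - 1*(-10) = 2 + 10 = 12)
N(3*(-1), 0)*(-2*(3 + H))**2 = 12*(-2*(3 + 12))**2 = 12*(-2*15)**2 = 12*(-30)**2 = 12*900 = 10800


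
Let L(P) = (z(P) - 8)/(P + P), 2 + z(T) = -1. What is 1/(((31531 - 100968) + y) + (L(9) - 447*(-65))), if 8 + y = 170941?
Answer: 18/2349907 ≈ 7.6599e-6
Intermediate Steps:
y = 170933 (y = -8 + 170941 = 170933)
z(T) = -3 (z(T) = -2 - 1 = -3)
L(P) = -11/(2*P) (L(P) = (-3 - 8)/(P + P) = -11*1/(2*P) = -11/(2*P))
1/(((31531 - 100968) + y) + (L(9) - 447*(-65))) = 1/(((31531 - 100968) + 170933) + (-11/2/9 - 447*(-65))) = 1/((-69437 + 170933) + (-11/2*⅑ + 29055)) = 1/(101496 + (-11/18 + 29055)) = 1/(101496 + 522979/18) = 1/(2349907/18) = 18/2349907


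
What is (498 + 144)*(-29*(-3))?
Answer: 55854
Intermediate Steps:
(498 + 144)*(-29*(-3)) = 642*87 = 55854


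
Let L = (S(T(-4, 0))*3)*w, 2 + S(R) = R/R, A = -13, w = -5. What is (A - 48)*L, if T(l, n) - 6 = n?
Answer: -915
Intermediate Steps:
T(l, n) = 6 + n
S(R) = -1 (S(R) = -2 + R/R = -2 + 1 = -1)
L = 15 (L = -1*3*(-5) = -3*(-5) = 15)
(A - 48)*L = (-13 - 48)*15 = -61*15 = -915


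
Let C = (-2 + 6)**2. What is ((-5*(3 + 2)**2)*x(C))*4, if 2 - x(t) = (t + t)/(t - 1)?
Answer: 200/3 ≈ 66.667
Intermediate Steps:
C = 16 (C = 4**2 = 16)
x(t) = 2 - 2*t/(-1 + t) (x(t) = 2 - (t + t)/(t - 1) = 2 - 2*t/(-1 + t))
((-5*(3 + 2)**2)*x(C))*4 = ((-5*(3 + 2)**2)*(-2/(-1 + 16)))*4 = ((-5*5**2)*(-2/15))*4 = ((-5*25)*(-2*1/15))*4 = -125*(-2/15)*4 = (50/3)*4 = 200/3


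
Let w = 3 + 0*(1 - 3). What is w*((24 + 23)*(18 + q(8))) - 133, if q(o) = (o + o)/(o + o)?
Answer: 2546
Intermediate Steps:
w = 3 (w = 3 + 0*(-2) = 3 + 0 = 3)
q(o) = 1 (q(o) = (2*o)/((2*o)) = (2*o)*(1/(2*o)) = 1)
w*((24 + 23)*(18 + q(8))) - 133 = 3*((24 + 23)*(18 + 1)) - 133 = 3*(47*19) - 133 = 3*893 - 133 = 2679 - 133 = 2546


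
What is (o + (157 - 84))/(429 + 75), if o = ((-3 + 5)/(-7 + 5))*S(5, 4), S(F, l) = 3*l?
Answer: 61/504 ≈ 0.12103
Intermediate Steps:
o = -12 (o = ((-3 + 5)/(-7 + 5))*(3*4) = (2/(-2))*12 = (2*(-½))*12 = -1*12 = -12)
(o + (157 - 84))/(429 + 75) = (-12 + (157 - 84))/(429 + 75) = (-12 + 73)/504 = 61*(1/504) = 61/504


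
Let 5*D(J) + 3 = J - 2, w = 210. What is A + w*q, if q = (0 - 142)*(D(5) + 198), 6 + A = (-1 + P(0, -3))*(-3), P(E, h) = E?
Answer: -5904363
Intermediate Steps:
A = -3 (A = -6 + (-1 + 0)*(-3) = -6 - 1*(-3) = -6 + 3 = -3)
D(J) = -1 + J/5 (D(J) = -3/5 + (J - 2)/5 = -3/5 + (-2 + J)/5 = -3/5 + (-2/5 + J/5) = -1 + J/5)
q = -28116 (q = (0 - 142)*((-1 + (1/5)*5) + 198) = -142*((-1 + 1) + 198) = -142*(0 + 198) = -142*198 = -28116)
A + w*q = -3 + 210*(-28116) = -3 - 5904360 = -5904363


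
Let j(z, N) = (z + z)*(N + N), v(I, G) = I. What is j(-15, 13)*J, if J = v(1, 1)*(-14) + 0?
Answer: 10920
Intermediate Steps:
j(z, N) = 4*N*z (j(z, N) = (2*z)*(2*N) = 4*N*z)
J = -14 (J = 1*(-14) + 0 = -14 + 0 = -14)
j(-15, 13)*J = (4*13*(-15))*(-14) = -780*(-14) = 10920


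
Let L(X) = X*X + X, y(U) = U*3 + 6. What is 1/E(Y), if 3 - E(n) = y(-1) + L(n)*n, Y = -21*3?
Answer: 1/246078 ≈ 4.0638e-6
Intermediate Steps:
y(U) = 6 + 3*U (y(U) = 3*U + 6 = 6 + 3*U)
Y = -63
L(X) = X + X² (L(X) = X² + X = X + X²)
E(n) = -n²*(1 + n) (E(n) = 3 - ((6 + 3*(-1)) + (n*(1 + n))*n) = 3 - ((6 - 3) + n²*(1 + n)) = 3 - (3 + n²*(1 + n)) = 3 + (-3 - n²*(1 + n)) = -n²*(1 + n))
1/E(Y) = 1/((-63)²*(-1 - 1*(-63))) = 1/(3969*(-1 + 63)) = 1/(3969*62) = 1/246078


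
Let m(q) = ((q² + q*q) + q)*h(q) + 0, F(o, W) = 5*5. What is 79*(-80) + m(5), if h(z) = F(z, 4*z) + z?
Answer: -4670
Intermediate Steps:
F(o, W) = 25
h(z) = 25 + z
m(q) = (25 + q)*(q + 2*q²) (m(q) = ((q² + q*q) + q)*(25 + q) + 0 = ((q² + q²) + q)*(25 + q) + 0 = (2*q² + q)*(25 + q) + 0 = (q + 2*q²)*(25 + q) + 0 = (25 + q)*(q + 2*q²) + 0 = (25 + q)*(q + 2*q²))
79*(-80) + m(5) = 79*(-80) + 5*(1 + 2*5)*(25 + 5) = -6320 + 5*(1 + 10)*30 = -6320 + 5*11*30 = -6320 + 1650 = -4670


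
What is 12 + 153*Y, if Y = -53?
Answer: -8097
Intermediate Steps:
12 + 153*Y = 12 + 153*(-53) = 12 - 8109 = -8097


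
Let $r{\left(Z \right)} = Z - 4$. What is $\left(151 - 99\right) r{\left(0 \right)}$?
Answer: $-208$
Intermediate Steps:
$r{\left(Z \right)} = -4 + Z$
$\left(151 - 99\right) r{\left(0 \right)} = \left(151 - 99\right) \left(-4 + 0\right) = 52 \left(-4\right) = -208$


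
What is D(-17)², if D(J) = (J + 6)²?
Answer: 14641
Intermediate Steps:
D(J) = (6 + J)²
D(-17)² = ((6 - 17)²)² = ((-11)²)² = 121² = 14641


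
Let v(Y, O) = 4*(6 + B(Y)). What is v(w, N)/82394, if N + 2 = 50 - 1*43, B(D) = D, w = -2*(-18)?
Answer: 84/41197 ≈ 0.0020390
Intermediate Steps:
w = 36
N = 5 (N = -2 + (50 - 1*43) = -2 + (50 - 43) = -2 + 7 = 5)
v(Y, O) = 24 + 4*Y (v(Y, O) = 4*(6 + Y) = 24 + 4*Y)
v(w, N)/82394 = (24 + 4*36)/82394 = (24 + 144)*(1/82394) = 168*(1/82394) = 84/41197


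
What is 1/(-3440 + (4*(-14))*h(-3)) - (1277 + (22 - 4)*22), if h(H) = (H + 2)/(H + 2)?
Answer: -5848809/3496 ≈ -1673.0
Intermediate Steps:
h(H) = 1 (h(H) = (2 + H)/(2 + H) = 1)
1/(-3440 + (4*(-14))*h(-3)) - (1277 + (22 - 4)*22) = 1/(-3440 + (4*(-14))*1) - (1277 + (22 - 4)*22) = 1/(-3440 - 56*1) - (1277 + 18*22) = 1/(-3440 - 56) - (1277 + 396) = 1/(-3496) - 1*1673 = -1/3496 - 1673 = -5848809/3496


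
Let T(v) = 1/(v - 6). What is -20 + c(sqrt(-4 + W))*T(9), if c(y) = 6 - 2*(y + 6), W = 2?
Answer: -22 - 2*I*sqrt(2)/3 ≈ -22.0 - 0.94281*I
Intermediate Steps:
T(v) = 1/(-6 + v)
c(y) = -6 - 2*y (c(y) = 6 - 2*(6 + y) = 6 + (-12 - 2*y) = -6 - 2*y)
-20 + c(sqrt(-4 + W))*T(9) = -20 + (-6 - 2*sqrt(-4 + 2))/(-6 + 9) = -20 + (-6 - 2*I*sqrt(2))/3 = -20 + (-6 - 2*I*sqrt(2))*(1/3) = -20 + (-2 - 2*I*sqrt(2)/3) = -22 - 2*I*sqrt(2)/3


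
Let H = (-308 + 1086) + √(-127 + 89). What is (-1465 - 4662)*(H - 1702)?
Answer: 5661348 - 6127*I*√38 ≈ 5.6613e+6 - 37769.0*I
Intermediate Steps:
H = 778 + I*√38 (H = 778 + √(-38) = 778 + I*√38 ≈ 778.0 + 6.1644*I)
(-1465 - 4662)*(H - 1702) = (-1465 - 4662)*((778 + I*√38) - 1702) = -6127*(-924 + I*√38) = 5661348 - 6127*I*√38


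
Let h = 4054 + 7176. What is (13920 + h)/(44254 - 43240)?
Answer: 12575/507 ≈ 24.803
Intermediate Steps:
h = 11230
(13920 + h)/(44254 - 43240) = (13920 + 11230)/(44254 - 43240) = 25150/1014 = 25150*(1/1014) = 12575/507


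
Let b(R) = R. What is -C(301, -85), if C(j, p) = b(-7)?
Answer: 7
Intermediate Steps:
C(j, p) = -7
-C(301, -85) = -1*(-7) = 7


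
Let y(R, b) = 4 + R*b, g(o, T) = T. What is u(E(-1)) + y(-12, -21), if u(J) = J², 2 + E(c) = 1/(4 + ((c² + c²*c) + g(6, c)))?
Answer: 2329/9 ≈ 258.78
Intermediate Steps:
E(c) = -2 + 1/(4 + c + c² + c³) (E(c) = -2 + 1/(4 + ((c² + c²*c) + c)) = -2 + 1/(4 + ((c² + c³) + c)) = -2 + 1/(4 + (c + c² + c³)) = -2 + 1/(4 + c + c² + c³))
u(E(-1)) + y(-12, -21) = ((-7 - 2*(-1) - 2*(-1)² - 2*(-1)³)/(4 - 1 + (-1)² + (-1)³))² + (4 - 12*(-21)) = ((-7 + 2 - 2*1 - 2*(-1))/(4 - 1 + 1 - 1))² + (4 + 252) = ((-7 + 2 - 2 + 2)/3)² + 256 = ((⅓)*(-5))² + 256 = (-5/3)² + 256 = 25/9 + 256 = 2329/9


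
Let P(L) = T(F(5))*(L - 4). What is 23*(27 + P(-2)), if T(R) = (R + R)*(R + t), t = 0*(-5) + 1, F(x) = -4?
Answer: -2691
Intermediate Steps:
t = 1 (t = 0 + 1 = 1)
T(R) = 2*R*(1 + R) (T(R) = (R + R)*(R + 1) = (2*R)*(1 + R) = 2*R*(1 + R))
P(L) = -96 + 24*L (P(L) = (2*(-4)*(1 - 4))*(L - 4) = (2*(-4)*(-3))*(-4 + L) = 24*(-4 + L) = -96 + 24*L)
23*(27 + P(-2)) = 23*(27 + (-96 + 24*(-2))) = 23*(27 + (-96 - 48)) = 23*(27 - 144) = 23*(-117) = -2691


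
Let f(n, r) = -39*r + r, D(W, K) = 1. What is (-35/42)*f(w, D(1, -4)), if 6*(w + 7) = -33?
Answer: 95/3 ≈ 31.667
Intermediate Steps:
w = -25/2 (w = -7 + (⅙)*(-33) = -7 - 11/2 = -25/2 ≈ -12.500)
f(n, r) = -38*r
(-35/42)*f(w, D(1, -4)) = (-35/42)*(-38*1) = -35*1/42*(-38) = -⅚*(-38) = 95/3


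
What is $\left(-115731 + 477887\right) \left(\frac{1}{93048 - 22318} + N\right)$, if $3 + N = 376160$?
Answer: $\frac{4817686050190658}{35365} \approx 1.3623 \cdot 10^{11}$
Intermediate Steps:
$N = 376157$ ($N = -3 + 376160 = 376157$)
$\left(-115731 + 477887\right) \left(\frac{1}{93048 - 22318} + N\right) = \left(-115731 + 477887\right) \left(\frac{1}{93048 - 22318} + 376157\right) = 362156 \left(\frac{1}{70730} + 376157\right) = 362156 \cdot \frac{26605584611}{70730} = \frac{4817686050190658}{35365}$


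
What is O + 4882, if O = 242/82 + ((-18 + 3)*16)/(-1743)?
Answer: 116367703/23821 ≈ 4885.1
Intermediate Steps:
O = 73581/23821 (O = 242*(1/82) - 15*16*(-1/1743) = 121/41 - 240*(-1/1743) = 121/41 + 80/581 = 73581/23821 ≈ 3.0889)
O + 4882 = 73581/23821 + 4882 = 116367703/23821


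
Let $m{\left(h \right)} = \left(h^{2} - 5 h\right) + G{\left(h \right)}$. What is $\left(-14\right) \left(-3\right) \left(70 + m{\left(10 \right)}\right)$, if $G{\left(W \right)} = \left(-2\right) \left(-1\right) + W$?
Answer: $5544$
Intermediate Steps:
$G{\left(W \right)} = 2 + W$
$m{\left(h \right)} = 2 + h^{2} - 4 h$ ($m{\left(h \right)} = \left(h^{2} - 5 h\right) + \left(2 + h\right) = 2 + h^{2} - 4 h$)
$\left(-14\right) \left(-3\right) \left(70 + m{\left(10 \right)}\right) = \left(-14\right) \left(-3\right) \left(70 + \left(2 + 10^{2} - 40\right)\right) = 42 \left(70 + \left(2 + 100 - 40\right)\right) = 42 \left(70 + 62\right) = 42 \cdot 132 = 5544$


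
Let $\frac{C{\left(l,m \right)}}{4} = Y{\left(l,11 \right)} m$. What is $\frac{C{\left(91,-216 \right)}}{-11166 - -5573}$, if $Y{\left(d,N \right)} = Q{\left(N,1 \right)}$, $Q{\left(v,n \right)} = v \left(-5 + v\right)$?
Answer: $\frac{57024}{5593} \approx 10.196$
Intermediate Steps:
$Y{\left(d,N \right)} = N \left(-5 + N\right)$
$C{\left(l,m \right)} = 264 m$ ($C{\left(l,m \right)} = 4 \cdot 11 \left(-5 + 11\right) m = 4 \cdot 11 \cdot 6 m = 4 \cdot 66 m = 264 m$)
$\frac{C{\left(91,-216 \right)}}{-11166 - -5573} = \frac{264 \left(-216\right)}{-11166 - -5573} = - \frac{57024}{-11166 + 5573} = - \frac{57024}{-5593} = \left(-57024\right) \left(- \frac{1}{5593}\right) = \frac{57024}{5593}$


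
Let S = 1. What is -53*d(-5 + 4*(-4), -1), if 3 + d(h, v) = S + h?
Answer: 1219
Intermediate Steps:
d(h, v) = -2 + h (d(h, v) = -3 + (1 + h) = -2 + h)
-53*d(-5 + 4*(-4), -1) = -53*(-2 + (-5 + 4*(-4))) = -53*(-2 + (-5 - 16)) = -53*(-2 - 21) = -53*(-23) = 1219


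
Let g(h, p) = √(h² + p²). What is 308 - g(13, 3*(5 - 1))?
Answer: 308 - √313 ≈ 290.31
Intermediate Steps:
308 - g(13, 3*(5 - 1)) = 308 - √(13² + (3*(5 - 1))²) = 308 - √(169 + (3*4)²) = 308 - √(169 + 12²) = 308 - √(169 + 144) = 308 - √313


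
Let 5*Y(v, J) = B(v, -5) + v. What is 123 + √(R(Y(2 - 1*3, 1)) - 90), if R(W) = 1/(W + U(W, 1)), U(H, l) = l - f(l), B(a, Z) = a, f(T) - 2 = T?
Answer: 123 + I*√3255/6 ≈ 123.0 + 9.5088*I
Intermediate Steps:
f(T) = 2 + T
U(H, l) = -2 (U(H, l) = l - (2 + l) = l + (-2 - l) = -2)
Y(v, J) = 2*v/5 (Y(v, J) = (v + v)/5 = (2*v)/5 = 2*v/5)
R(W) = 1/(-2 + W) (R(W) = 1/(W - 2) = 1/(-2 + W))
123 + √(R(Y(2 - 1*3, 1)) - 90) = 123 + √(1/(-2 + 2*(2 - 1*3)/5) - 90) = 123 + √(1/(-2 + 2*(2 - 3)/5) - 90) = 123 + √(1/(-2 + (⅖)*(-1)) - 90) = 123 + √(1/(-2 - ⅖) - 90) = 123 + √(1/(-12/5) - 90) = 123 + √(-5/12 - 90) = 123 + √(-1085/12) = 123 + I*√3255/6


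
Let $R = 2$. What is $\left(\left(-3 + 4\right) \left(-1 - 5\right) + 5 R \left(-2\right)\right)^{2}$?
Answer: $676$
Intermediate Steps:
$\left(\left(-3 + 4\right) \left(-1 - 5\right) + 5 R \left(-2\right)\right)^{2} = \left(\left(-3 + 4\right) \left(-1 - 5\right) + 5 \cdot 2 \left(-2\right)\right)^{2} = \left(1 \left(-6\right) + 10 \left(-2\right)\right)^{2} = \left(-6 - 20\right)^{2} = \left(-26\right)^{2} = 676$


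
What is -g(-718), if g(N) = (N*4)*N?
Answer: -2062096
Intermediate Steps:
g(N) = 4*N² (g(N) = (4*N)*N = 4*N²)
-g(-718) = -4*(-718)² = -4*515524 = -1*2062096 = -2062096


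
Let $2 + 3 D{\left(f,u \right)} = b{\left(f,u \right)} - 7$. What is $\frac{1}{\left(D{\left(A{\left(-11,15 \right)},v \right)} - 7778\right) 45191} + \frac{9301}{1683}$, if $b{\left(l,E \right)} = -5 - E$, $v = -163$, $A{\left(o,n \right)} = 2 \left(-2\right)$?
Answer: $\frac{9745153763786}{1763368862805} \approx 5.5264$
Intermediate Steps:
$A{\left(o,n \right)} = -4$
$D{\left(f,u \right)} = - \frac{14}{3} - \frac{u}{3}$ ($D{\left(f,u \right)} = - \frac{2}{3} + \frac{\left(-5 - u\right) - 7}{3} = - \frac{2}{3} + \frac{-12 - u}{3} = - \frac{2}{3} - \left(4 + \frac{u}{3}\right) = - \frac{14}{3} - \frac{u}{3}$)
$\frac{1}{\left(D{\left(A{\left(-11,15 \right)},v \right)} - 7778\right) 45191} + \frac{9301}{1683} = \frac{1}{\left(\left(- \frac{14}{3} - - \frac{163}{3}\right) - 7778\right) 45191} + \frac{9301}{1683} = \frac{1}{\left(- \frac{14}{3} + \frac{163}{3}\right) - 7778} \cdot \frac{1}{45191} + 9301 \cdot \frac{1}{1683} = \frac{1}{\frac{149}{3} - 7778} \cdot \frac{1}{45191} + \frac{9301}{1683} = \frac{1}{- \frac{23185}{3}} \cdot \frac{1}{45191} + \frac{9301}{1683} = \left(- \frac{3}{23185}\right) \frac{1}{45191} + \frac{9301}{1683} = - \frac{3}{1047753335} + \frac{9301}{1683} = \frac{9745153763786}{1763368862805}$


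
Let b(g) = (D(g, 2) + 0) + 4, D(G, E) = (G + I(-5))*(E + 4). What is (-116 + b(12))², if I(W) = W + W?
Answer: 10000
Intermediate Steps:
I(W) = 2*W
D(G, E) = (-10 + G)*(4 + E) (D(G, E) = (G + 2*(-5))*(E + 4) = (G - 10)*(4 + E) = (-10 + G)*(4 + E))
b(g) = -56 + 6*g (b(g) = ((-40 - 10*2 + 4*g + 2*g) + 0) + 4 = ((-40 - 20 + 4*g + 2*g) + 0) + 4 = ((-60 + 6*g) + 0) + 4 = (-60 + 6*g) + 4 = -56 + 6*g)
(-116 + b(12))² = (-116 + (-56 + 6*12))² = (-116 + (-56 + 72))² = (-116 + 16)² = (-100)² = 10000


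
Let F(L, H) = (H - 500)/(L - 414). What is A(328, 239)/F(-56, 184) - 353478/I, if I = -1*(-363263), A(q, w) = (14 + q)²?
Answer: 4992393565248/28697777 ≈ 1.7396e+5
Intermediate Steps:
I = 363263
F(L, H) = (-500 + H)/(-414 + L)
A(328, 239)/F(-56, 184) - 353478/I = (14 + 328)²/(((-500 + 184)/(-414 - 56))) - 353478/363263 = 342²/((-316/(-470))) - 353478*1/363263 = 116964/((-1/470*(-316))) - 353478/363263 = 116964/(158/235) - 353478/363263 = 116964*(235/158) - 353478/363263 = 13743270/79 - 353478/363263 = 4992393565248/28697777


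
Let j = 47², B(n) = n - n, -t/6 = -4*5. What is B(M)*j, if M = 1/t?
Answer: 0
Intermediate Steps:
t = 120 (t = -(-24)*5 = -6*(-20) = 120)
M = 1/120 ≈ 0.0083333
B(n) = 0
j = 2209
B(M)*j = 0*2209 = 0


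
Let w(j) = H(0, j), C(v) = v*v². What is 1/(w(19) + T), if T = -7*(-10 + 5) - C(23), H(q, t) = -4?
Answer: -1/12136 ≈ -8.2399e-5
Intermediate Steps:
C(v) = v³
w(j) = -4
T = -12132 (T = -7*(-10 + 5) - 1*23³ = -7*(-5) - 1*12167 = 35 - 12167 = -12132)
1/(w(19) + T) = 1/(-4 - 12132) = 1/(-12136) = -1/12136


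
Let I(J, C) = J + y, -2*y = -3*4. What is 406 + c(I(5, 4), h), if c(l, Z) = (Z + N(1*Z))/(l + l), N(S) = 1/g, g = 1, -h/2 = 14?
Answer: 8905/22 ≈ 404.77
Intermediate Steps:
h = -28 (h = -2*14 = -28)
y = 6 (y = -(-3)*4/2 = -½*(-12) = 6)
N(S) = 1 (N(S) = 1/1 = 1)
I(J, C) = 6 + J (I(J, C) = J + 6 = 6 + J)
c(l, Z) = (1 + Z)/(2*l) (c(l, Z) = (Z + 1)/(l + l) = (1 + Z)/((2*l)) = (1 + Z)*(1/(2*l)) = (1 + Z)/(2*l))
406 + c(I(5, 4), h) = 406 + (1 - 28)/(2*(6 + 5)) = 406 + (½)*(-27)/11 = 406 + (½)*(1/11)*(-27) = 406 - 27/22 = 8905/22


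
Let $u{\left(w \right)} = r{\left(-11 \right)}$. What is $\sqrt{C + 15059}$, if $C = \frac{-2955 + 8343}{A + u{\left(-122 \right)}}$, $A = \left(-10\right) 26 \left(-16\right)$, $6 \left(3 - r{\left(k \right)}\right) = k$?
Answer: $\frac{\sqrt{9404402216531}}{24989} \approx 122.72$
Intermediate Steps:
$r{\left(k \right)} = 3 - \frac{k}{6}$
$A = 4160$ ($A = \left(-260\right) \left(-16\right) = 4160$)
$u{\left(w \right)} = \frac{29}{6}$ ($u{\left(w \right)} = 3 - - \frac{11}{6} = 3 + \frac{11}{6} = \frac{29}{6}$)
$C = \frac{32328}{24989}$ ($C = \frac{-2955 + 8343}{4160 + \frac{29}{6}} = \frac{5388}{\frac{24989}{6}} = 5388 \cdot \frac{6}{24989} = \frac{32328}{24989} \approx 1.2937$)
$\sqrt{C + 15059} = \sqrt{\frac{32328}{24989} + 15059} = \sqrt{\frac{376341679}{24989}} = \frac{\sqrt{9404402216531}}{24989}$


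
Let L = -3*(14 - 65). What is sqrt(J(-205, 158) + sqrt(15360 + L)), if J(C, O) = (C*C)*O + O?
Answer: sqrt(6640108 + sqrt(15513)) ≈ 2576.9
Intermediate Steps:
L = 153 (L = -3*(-51) = 153)
J(C, O) = O + O*C**2 (J(C, O) = C**2*O + O = O*C**2 + O = O + O*C**2)
sqrt(J(-205, 158) + sqrt(15360 + L)) = sqrt(158*(1 + (-205)**2) + sqrt(15360 + 153)) = sqrt(158*(1 + 42025) + sqrt(15513)) = sqrt(158*42026 + sqrt(15513)) = sqrt(6640108 + sqrt(15513))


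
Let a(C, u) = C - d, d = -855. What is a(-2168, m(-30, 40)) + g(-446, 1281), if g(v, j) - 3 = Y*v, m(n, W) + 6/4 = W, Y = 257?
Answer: -115932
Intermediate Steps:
m(n, W) = -3/2 + W
g(v, j) = 3 + 257*v
a(C, u) = 855 + C (a(C, u) = C - 1*(-855) = C + 855 = 855 + C)
a(-2168, m(-30, 40)) + g(-446, 1281) = (855 - 2168) + (3 + 257*(-446)) = -1313 + (3 - 114622) = -1313 - 114619 = -115932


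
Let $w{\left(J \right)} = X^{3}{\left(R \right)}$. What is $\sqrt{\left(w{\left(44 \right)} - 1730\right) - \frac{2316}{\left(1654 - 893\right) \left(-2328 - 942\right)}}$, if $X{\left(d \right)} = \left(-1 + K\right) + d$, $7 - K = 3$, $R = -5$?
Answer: $\frac{2 i \sqrt{74739788805470}}{414745} \approx 41.689 i$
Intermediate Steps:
$K = 4$ ($K = 7 - 3 = 4$)
$X{\left(d \right)} = 3 + d$ ($X{\left(d \right)} = \left(-1 + 4\right) + d = 3 + d$)
$w{\left(J \right)} = -8$ ($w{\left(J \right)} = \left(3 - 5\right)^{3} = \left(-2\right)^{3} = -8$)
$\sqrt{\left(w{\left(44 \right)} - 1730\right) - \frac{2316}{\left(1654 - 893\right) \left(-2328 - 942\right)}} = \sqrt{\left(-8 - 1730\right) - \frac{2316}{\left(1654 - 893\right) \left(-2328 - 942\right)}} = \sqrt{\left(-8 - 1730\right) - \frac{2316}{761 \left(-3270\right)}} = \sqrt{-1738 - \frac{2316}{-2488470}} = \sqrt{-1738 - - \frac{386}{414745}} = \sqrt{-1738 + \frac{386}{414745}} = \sqrt{- \frac{720826424}{414745}} = \frac{2 i \sqrt{74739788805470}}{414745}$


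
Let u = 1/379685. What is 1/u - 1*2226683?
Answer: -1846998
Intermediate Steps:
u = 1/379685 ≈ 2.6338e-6
1/u - 1*2226683 = 1/(1/379685) - 1*2226683 = 379685 - 2226683 = -1846998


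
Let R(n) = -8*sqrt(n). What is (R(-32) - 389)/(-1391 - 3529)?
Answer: 389/4920 + 4*I*sqrt(2)/615 ≈ 0.079065 + 0.0091981*I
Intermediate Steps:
(R(-32) - 389)/(-1391 - 3529) = (-32*I*sqrt(2) - 389)/(-1391 - 3529) = (-32*I*sqrt(2) - 389)/(-4920) = (-32*I*sqrt(2) - 389)*(-1/4920) = (-389 - 32*I*sqrt(2))*(-1/4920) = 389/4920 + 4*I*sqrt(2)/615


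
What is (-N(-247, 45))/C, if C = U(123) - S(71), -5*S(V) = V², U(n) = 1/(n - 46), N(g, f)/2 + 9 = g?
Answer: 98560/194081 ≈ 0.50783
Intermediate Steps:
N(g, f) = -18 + 2*g
U(n) = 1/(-46 + n)
S(V) = -V²/5
C = 388162/385 (C = 1/(-46 + 123) - (-1)*71²/5 = 1/77 - (-1)*5041/5 = 1/77 - 1*(-5041/5) = 1/77 + 5041/5 = 388162/385 ≈ 1008.2)
(-N(-247, 45))/C = (-(-18 + 2*(-247)))/(388162/385) = -(-18 - 494)*(385/388162) = -1*(-512)*(385/388162) = 512*(385/388162) = 98560/194081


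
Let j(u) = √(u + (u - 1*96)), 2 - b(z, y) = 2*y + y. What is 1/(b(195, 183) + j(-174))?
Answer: -547/299653 - 2*I*√111/299653 ≈ -0.0018254 - 7.0319e-5*I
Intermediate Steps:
b(z, y) = 2 - 3*y (b(z, y) = 2 - (2*y + y) = 2 - 3*y)
j(u) = √(-96 + 2*u) (j(u) = √(u + (u - 96)) = √(u + (-96 + u)) = √(-96 + 2*u))
1/(b(195, 183) + j(-174)) = 1/((2 - 3*183) + √(-96 + 2*(-174))) = 1/((2 - 549) + √(-96 - 348)) = 1/(-547 + √(-444)) = 1/(-547 + 2*I*√111)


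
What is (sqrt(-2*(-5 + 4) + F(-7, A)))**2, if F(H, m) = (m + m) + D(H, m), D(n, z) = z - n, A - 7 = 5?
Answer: 45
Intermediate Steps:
A = 12 (A = 7 + 5 = 12)
F(H, m) = -H + 3*m (F(H, m) = (m + m) + (m - H) = 2*m + (m - H) = -H + 3*m)
(sqrt(-2*(-5 + 4) + F(-7, A)))**2 = (sqrt(-2*(-5 + 4) + (-1*(-7) + 3*12)))**2 = (sqrt(-2*(-1) + (7 + 36)))**2 = (sqrt(2 + 43))**2 = (sqrt(45))**2 = (3*sqrt(5))**2 = 45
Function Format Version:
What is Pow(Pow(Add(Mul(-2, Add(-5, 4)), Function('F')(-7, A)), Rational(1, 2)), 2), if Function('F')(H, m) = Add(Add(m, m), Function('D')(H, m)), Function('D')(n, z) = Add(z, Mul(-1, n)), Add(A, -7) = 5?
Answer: 45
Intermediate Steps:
A = 12 (A = Add(7, 5) = 12)
Function('F')(H, m) = Add(Mul(-1, H), Mul(3, m)) (Function('F')(H, m) = Add(Add(m, m), Add(m, Mul(-1, H))) = Add(Mul(2, m), Add(m, Mul(-1, H))) = Add(Mul(-1, H), Mul(3, m)))
Pow(Pow(Add(Mul(-2, Add(-5, 4)), Function('F')(-7, A)), Rational(1, 2)), 2) = Pow(Pow(Add(Mul(-2, Add(-5, 4)), Add(Mul(-1, -7), Mul(3, 12))), Rational(1, 2)), 2) = Pow(Pow(Add(Mul(-2, -1), Add(7, 36)), Rational(1, 2)), 2) = Pow(Pow(Add(2, 43), Rational(1, 2)), 2) = Pow(Pow(45, Rational(1, 2)), 2) = Pow(Mul(3, Pow(5, Rational(1, 2))), 2) = 45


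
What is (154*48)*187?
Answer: 1382304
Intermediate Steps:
(154*48)*187 = 7392*187 = 1382304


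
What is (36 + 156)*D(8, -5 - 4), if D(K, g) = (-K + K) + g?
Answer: -1728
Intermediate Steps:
D(K, g) = g (D(K, g) = 0 + g = g)
(36 + 156)*D(8, -5 - 4) = (36 + 156)*(-5 - 4) = 192*(-9) = -1728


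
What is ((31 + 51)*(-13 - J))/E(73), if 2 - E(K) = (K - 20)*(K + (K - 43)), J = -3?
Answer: 820/5457 ≈ 0.15027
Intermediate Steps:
E(K) = 2 - (-43 + 2*K)*(-20 + K) (E(K) = 2 - (K - 20)*(K + (K - 43)) = 2 - (-20 + K)*(K + (-43 + K)) = 2 - (-20 + K)*(-43 + 2*K) = 2 - (-43 + 2*K)*(-20 + K))
((31 + 51)*(-13 - J))/E(73) = ((31 + 51)*(-13 - 1*(-3)))/(-858 - 2*73² + 83*73) = (82*(-13 + 3))/(-858 - 2*5329 + 6059) = (82*(-10))/(-858 - 10658 + 6059) = -820/(-5457) = -820*(-1/5457) = 820/5457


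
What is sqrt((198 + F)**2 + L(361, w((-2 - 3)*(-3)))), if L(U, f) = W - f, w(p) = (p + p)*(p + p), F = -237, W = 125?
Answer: sqrt(746) ≈ 27.313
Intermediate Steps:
w(p) = 4*p**2 (w(p) = (2*p)*(2*p) = 4*p**2)
L(U, f) = 125 - f
sqrt((198 + F)**2 + L(361, w((-2 - 3)*(-3)))) = sqrt((198 - 237)**2 + (125 - 4*((-2 - 3)*(-3))**2)) = sqrt((-39)**2 + (125 - 4*(-5*(-3))**2)) = sqrt(1521 + (125 - 4*15**2)) = sqrt(1521 + (125 - 4*225)) = sqrt(1521 + (125 - 1*900)) = sqrt(1521 + (125 - 900)) = sqrt(1521 - 775) = sqrt(746)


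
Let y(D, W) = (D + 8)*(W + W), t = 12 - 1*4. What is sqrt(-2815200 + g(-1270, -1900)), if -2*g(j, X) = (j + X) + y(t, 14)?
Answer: I*sqrt(2813839) ≈ 1677.4*I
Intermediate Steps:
t = 8 (t = 12 - 4 = 8)
y(D, W) = 2*W*(8 + D) (y(D, W) = (8 + D)*(2*W) = 2*W*(8 + D))
g(j, X) = -224 - X/2 - j/2 (g(j, X) = -((j + X) + 2*14*(8 + 8))/2 = -((X + j) + 2*14*16)/2 = -((X + j) + 448)/2 = -(448 + X + j)/2 = -224 - X/2 - j/2)
sqrt(-2815200 + g(-1270, -1900)) = sqrt(-2815200 + (-224 - 1/2*(-1900) - 1/2*(-1270))) = sqrt(-2815200 + (-224 + 950 + 635)) = sqrt(-2815200 + 1361) = sqrt(-2813839) = I*sqrt(2813839)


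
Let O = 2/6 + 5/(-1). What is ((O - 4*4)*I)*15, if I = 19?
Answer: -5890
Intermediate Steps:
O = -14/3 (O = 2*(⅙) + 5*(-1) = ⅓ - 5 = -14/3 ≈ -4.6667)
((O - 4*4)*I)*15 = ((-14/3 - 4*4)*19)*15 = ((-14/3 - 16)*19)*15 = -62/3*19*15 = -1178/3*15 = -5890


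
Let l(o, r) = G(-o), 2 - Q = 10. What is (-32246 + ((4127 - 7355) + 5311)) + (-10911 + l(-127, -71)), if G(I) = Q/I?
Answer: -5216406/127 ≈ -41074.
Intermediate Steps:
Q = -8 (Q = 2 - 1*10 = 2 - 10 = -8)
G(I) = -8/I
l(o, r) = 8/o (l(o, r) = -8*(-1/o) = -(-8)/o = 8/o)
(-32246 + ((4127 - 7355) + 5311)) + (-10911 + l(-127, -71)) = (-32246 + ((4127 - 7355) + 5311)) + (-10911 + 8/(-127)) = (-32246 + (-3228 + 5311)) + (-10911 + 8*(-1/127)) = (-32246 + 2083) + (-10911 - 8/127) = -30163 - 1385705/127 = -5216406/127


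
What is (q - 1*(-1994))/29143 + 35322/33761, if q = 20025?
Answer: 253253215/140556689 ≈ 1.8018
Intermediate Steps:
(q - 1*(-1994))/29143 + 35322/33761 = (20025 - 1*(-1994))/29143 + 35322/33761 = (20025 + 1994)*(1/29143) + 35322*(1/33761) = 22019*(1/29143) + 5046/4823 = 22019/29143 + 5046/4823 = 253253215/140556689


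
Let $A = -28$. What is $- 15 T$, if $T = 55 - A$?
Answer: $-1245$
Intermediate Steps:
$T = 83$ ($T = 55 - -28 = 55 + 28 = 83$)
$- 15 T = \left(-15\right) 83 = -1245$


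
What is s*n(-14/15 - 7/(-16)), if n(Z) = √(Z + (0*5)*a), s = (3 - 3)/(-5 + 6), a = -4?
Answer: 0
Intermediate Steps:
s = 0 (s = 0/1 = 0*1 = 0)
n(Z) = √Z (n(Z) = √(Z + (0*5)*(-4)) = √(Z + 0*(-4)) = √(Z + 0) = √Z)
s*n(-14/15 - 7/(-16)) = 0*√(-14/15 - 7/(-16)) = 0*√(-14*1/15 - 7*(-1/16)) = 0*√(-14/15 + 7/16) = 0*√(-119/240) = 0*(I*√1785/60) = 0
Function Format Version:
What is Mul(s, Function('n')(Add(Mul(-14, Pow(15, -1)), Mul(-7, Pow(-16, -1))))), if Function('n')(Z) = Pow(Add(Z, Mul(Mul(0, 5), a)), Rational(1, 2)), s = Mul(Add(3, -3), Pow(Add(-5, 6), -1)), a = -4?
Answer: 0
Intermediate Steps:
s = 0 (s = Mul(0, Pow(1, -1)) = Mul(0, 1) = 0)
Function('n')(Z) = Pow(Z, Rational(1, 2)) (Function('n')(Z) = Pow(Add(Z, Mul(Mul(0, 5), -4)), Rational(1, 2)) = Pow(Add(Z, Mul(0, -4)), Rational(1, 2)) = Pow(Add(Z, 0), Rational(1, 2)) = Pow(Z, Rational(1, 2)))
Mul(s, Function('n')(Add(Mul(-14, Pow(15, -1)), Mul(-7, Pow(-16, -1))))) = Mul(0, Pow(Add(Mul(-14, Pow(15, -1)), Mul(-7, Pow(-16, -1))), Rational(1, 2))) = Mul(0, Pow(Add(Mul(-14, Rational(1, 15)), Mul(-7, Rational(-1, 16))), Rational(1, 2))) = Mul(0, Pow(Add(Rational(-14, 15), Rational(7, 16)), Rational(1, 2))) = Mul(0, Pow(Rational(-119, 240), Rational(1, 2))) = Mul(0, Mul(Rational(1, 60), I, Pow(1785, Rational(1, 2)))) = 0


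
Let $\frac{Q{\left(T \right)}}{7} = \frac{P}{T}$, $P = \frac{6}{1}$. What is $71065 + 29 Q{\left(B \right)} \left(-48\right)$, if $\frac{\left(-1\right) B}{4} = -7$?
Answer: $68977$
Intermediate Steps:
$P = 6$ ($P = 6 \cdot 1 = 6$)
$B = 28$ ($B = \left(-4\right) \left(-7\right) = 28$)
$Q{\left(T \right)} = \frac{42}{T}$ ($Q{\left(T \right)} = 7 \frac{6}{T} = \frac{42}{T}$)
$71065 + 29 Q{\left(B \right)} \left(-48\right) = 71065 + 29 \cdot \frac{42}{28} \left(-48\right) = 71065 + 29 \cdot 42 \cdot \frac{1}{28} \left(-48\right) = 71065 + 29 \cdot \frac{3}{2} \left(-48\right) = 71065 + \frac{87}{2} \left(-48\right) = 71065 - 2088 = 68977$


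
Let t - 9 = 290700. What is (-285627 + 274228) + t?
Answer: 279310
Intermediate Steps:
t = 290709 (t = 9 + 290700 = 290709)
(-285627 + 274228) + t = (-285627 + 274228) + 290709 = -11399 + 290709 = 279310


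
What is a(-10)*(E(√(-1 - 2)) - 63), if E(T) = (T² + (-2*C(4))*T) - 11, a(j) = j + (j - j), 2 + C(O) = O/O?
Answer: 770 - 20*I*√3 ≈ 770.0 - 34.641*I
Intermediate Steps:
C(O) = -1 (C(O) = -2 + O/O = -2 + 1 = -1)
a(j) = j (a(j) = j + 0 = j)
E(T) = -11 + T² + 2*T (E(T) = (T² + (-2*(-1))*T) - 11 = (T² + 2*T) - 11 = -11 + T² + 2*T)
a(-10)*(E(√(-1 - 2)) - 63) = -10*((-11 + (√(-1 - 2))² + 2*√(-1 - 2)) - 63) = -10*((-11 + (√(-3))² + 2*√(-3)) - 63) = -10*((-11 + (I*√3)² + 2*(I*√3)) - 63) = -10*((-11 - 3 + 2*I*√3) - 63) = -10*((-14 + 2*I*√3) - 63) = -10*(-77 + 2*I*√3) = 770 - 20*I*√3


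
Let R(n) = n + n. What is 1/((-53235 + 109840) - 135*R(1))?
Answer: 1/56335 ≈ 1.7751e-5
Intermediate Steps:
R(n) = 2*n
1/((-53235 + 109840) - 135*R(1)) = 1/((-53235 + 109840) - 270) = 1/(56605 - 135*2) = 1/(56605 - 270) = 1/56335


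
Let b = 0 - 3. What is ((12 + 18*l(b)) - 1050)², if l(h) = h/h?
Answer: 1040400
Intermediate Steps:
b = -3
l(h) = 1
((12 + 18*l(b)) - 1050)² = ((12 + 18*1) - 1050)² = ((12 + 18) - 1050)² = (30 - 1050)² = (-1020)² = 1040400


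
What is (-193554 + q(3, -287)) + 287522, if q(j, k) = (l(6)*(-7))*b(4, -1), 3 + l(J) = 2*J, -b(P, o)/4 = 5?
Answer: 95228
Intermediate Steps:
b(P, o) = -20 (b(P, o) = -4*5 = -20)
l(J) = -3 + 2*J
q(j, k) = 1260 (q(j, k) = ((-3 + 2*6)*(-7))*(-20) = ((-3 + 12)*(-7))*(-20) = (9*(-7))*(-20) = -63*(-20) = 1260)
(-193554 + q(3, -287)) + 287522 = (-193554 + 1260) + 287522 = -192294 + 287522 = 95228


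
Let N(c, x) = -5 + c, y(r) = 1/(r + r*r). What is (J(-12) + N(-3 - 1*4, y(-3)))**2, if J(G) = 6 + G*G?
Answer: 19044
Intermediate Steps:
J(G) = 6 + G**2
y(r) = 1/(r + r**2)
(J(-12) + N(-3 - 1*4, y(-3)))**2 = ((6 + (-12)**2) + (-5 + (-3 - 1*4)))**2 = ((6 + 144) + (-5 + (-3 - 4)))**2 = (150 + (-5 - 7))**2 = (150 - 12)**2 = 138**2 = 19044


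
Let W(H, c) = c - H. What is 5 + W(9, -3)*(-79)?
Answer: 953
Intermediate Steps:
5 + W(9, -3)*(-79) = 5 + (-3 - 1*9)*(-79) = 5 + (-3 - 9)*(-79) = 5 - 12*(-79) = 5 + 948 = 953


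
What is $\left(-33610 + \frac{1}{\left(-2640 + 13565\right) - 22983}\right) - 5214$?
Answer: $- \frac{468139793}{12058} \approx -38824.0$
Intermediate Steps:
$\left(-33610 + \frac{1}{\left(-2640 + 13565\right) - 22983}\right) - 5214 = \left(-33610 + \frac{1}{10925 - 22983}\right) - 5214 = \left(-33610 + \frac{1}{-12058}\right) - 5214 = \left(-33610 - \frac{1}{12058}\right) - 5214 = - \frac{405269381}{12058} - 5214 = - \frac{468139793}{12058}$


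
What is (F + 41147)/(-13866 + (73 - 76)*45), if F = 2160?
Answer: -43307/14001 ≈ -3.0931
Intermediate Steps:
(F + 41147)/(-13866 + (73 - 76)*45) = (2160 + 41147)/(-13866 + (73 - 76)*45) = 43307/(-13866 - 3*45) = 43307/(-13866 - 135) = 43307/(-14001) = 43307*(-1/14001) = -43307/14001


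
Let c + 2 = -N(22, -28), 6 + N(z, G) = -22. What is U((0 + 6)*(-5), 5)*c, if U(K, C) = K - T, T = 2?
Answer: -832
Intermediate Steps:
N(z, G) = -28 (N(z, G) = -6 - 22 = -28)
c = 26 (c = -2 - 1*(-28) = -2 + 28 = 26)
U(K, C) = -2 + K (U(K, C) = K - 1*2 = K - 2 = -2 + K)
U((0 + 6)*(-5), 5)*c = (-2 + (0 + 6)*(-5))*26 = (-2 + 6*(-5))*26 = (-2 - 30)*26 = -32*26 = -832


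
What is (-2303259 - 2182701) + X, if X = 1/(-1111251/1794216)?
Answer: -1661676443392/370417 ≈ -4.4860e+6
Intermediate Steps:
X = -598072/370417 (X = 1/(-1111251*1/1794216) = 1/(-370417/598072) = -598072/370417 ≈ -1.6146)
(-2303259 - 2182701) + X = (-2303259 - 2182701) - 598072/370417 = -4485960 - 598072/370417 = -1661676443392/370417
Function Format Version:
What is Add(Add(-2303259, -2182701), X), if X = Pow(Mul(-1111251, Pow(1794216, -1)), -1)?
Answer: Rational(-1661676443392, 370417) ≈ -4.4860e+6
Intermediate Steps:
X = Rational(-598072, 370417) (X = Pow(Mul(-1111251, Rational(1, 1794216)), -1) = Pow(Rational(-370417, 598072), -1) = Rational(-598072, 370417) ≈ -1.6146)
Add(Add(-2303259, -2182701), X) = Add(Add(-2303259, -2182701), Rational(-598072, 370417)) = Add(-4485960, Rational(-598072, 370417)) = Rational(-1661676443392, 370417)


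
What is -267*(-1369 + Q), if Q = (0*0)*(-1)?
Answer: 365523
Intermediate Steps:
Q = 0 (Q = 0*(-1) = 0)
-267*(-1369 + Q) = -267*(-1369 + 0) = -267*(-1369) = 365523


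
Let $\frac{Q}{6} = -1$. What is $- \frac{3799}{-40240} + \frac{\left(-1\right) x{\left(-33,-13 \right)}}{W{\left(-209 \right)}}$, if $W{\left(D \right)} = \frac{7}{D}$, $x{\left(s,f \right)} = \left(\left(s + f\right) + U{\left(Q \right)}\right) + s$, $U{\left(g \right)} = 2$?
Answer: $- \frac{92507961}{40240} \approx -2298.9$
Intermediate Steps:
$Q = -6$ ($Q = 6 \left(-1\right) = -6$)
$x{\left(s,f \right)} = 2 + f + 2 s$ ($x{\left(s,f \right)} = \left(\left(s + f\right) + 2\right) + s = \left(\left(f + s\right) + 2\right) + s = \left(2 + f + s\right) + s = 2 + f + 2 s$)
$- \frac{3799}{-40240} + \frac{\left(-1\right) x{\left(-33,-13 \right)}}{W{\left(-209 \right)}} = - \frac{3799}{-40240} + \frac{\left(-1\right) \left(2 - 13 + 2 \left(-33\right)\right)}{7 \frac{1}{-209}} = \left(-3799\right) \left(- \frac{1}{40240}\right) + \frac{\left(-1\right) \left(2 - 13 - 66\right)}{7 \left(- \frac{1}{209}\right)} = \frac{3799}{40240} + \frac{\left(-1\right) \left(-77\right)}{- \frac{7}{209}} = \frac{3799}{40240} + 77 \left(- \frac{209}{7}\right) = \frac{3799}{40240} - 2299 = - \frac{92507961}{40240}$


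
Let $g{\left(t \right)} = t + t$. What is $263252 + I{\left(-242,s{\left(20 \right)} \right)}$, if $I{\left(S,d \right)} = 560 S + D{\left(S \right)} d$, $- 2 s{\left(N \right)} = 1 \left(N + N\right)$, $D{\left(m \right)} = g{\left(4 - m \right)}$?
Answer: $117892$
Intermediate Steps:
$g{\left(t \right)} = 2 t$
$D{\left(m \right)} = 8 - 2 m$ ($D{\left(m \right)} = 2 \left(4 - m\right) = 8 - 2 m$)
$s{\left(N \right)} = - N$ ($s{\left(N \right)} = - \frac{1 \left(N + N\right)}{2} = - \frac{1 \cdot 2 N}{2} = - \frac{2 N}{2} = - N$)
$I{\left(S,d \right)} = 560 S + d \left(8 - 2 S\right)$ ($I{\left(S,d \right)} = 560 S + \left(8 - 2 S\right) d = 560 S + d \left(8 - 2 S\right)$)
$263252 + I{\left(-242,s{\left(20 \right)} \right)} = 263252 - \left(135520 + 2 \left(\left(-1\right) 20\right) \left(-4 - 242\right)\right) = 263252 - \left(135520 - -9840\right) = 263252 - 145360 = 117892$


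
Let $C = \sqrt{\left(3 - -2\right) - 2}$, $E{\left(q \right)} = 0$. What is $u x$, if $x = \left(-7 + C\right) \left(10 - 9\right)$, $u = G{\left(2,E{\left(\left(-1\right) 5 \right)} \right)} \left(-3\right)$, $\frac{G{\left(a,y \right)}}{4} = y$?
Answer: $0$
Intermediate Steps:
$G{\left(a,y \right)} = 4 y$
$C = \sqrt{3}$ ($C = \sqrt{\left(3 + 2\right) - 2} = \sqrt{5 - 2} = \sqrt{3} \approx 1.732$)
$u = 0$ ($u = 4 \cdot 0 \left(-3\right) = 0 \left(-3\right) = 0$)
$x = -7 + \sqrt{3}$ ($x = \left(-7 + \sqrt{3}\right) \left(10 - 9\right) = \left(-7 + \sqrt{3}\right) 1 = -7 + \sqrt{3} \approx -5.268$)
$u x = 0 \left(-7 + \sqrt{3}\right) = 0$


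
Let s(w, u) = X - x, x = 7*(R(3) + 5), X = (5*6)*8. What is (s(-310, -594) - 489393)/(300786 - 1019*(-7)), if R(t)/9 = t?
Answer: -489377/307919 ≈ -1.5893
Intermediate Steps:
R(t) = 9*t
X = 240 (X = 30*8 = 240)
x = 224 (x = 7*(9*3 + 5) = 7*(27 + 5) = 7*32 = 224)
s(w, u) = 16 (s(w, u) = 240 - 1*224 = 240 - 224 = 16)
(s(-310, -594) - 489393)/(300786 - 1019*(-7)) = (16 - 489393)/(300786 - 1019*(-7)) = -489377/(300786 + 7133) = -489377/307919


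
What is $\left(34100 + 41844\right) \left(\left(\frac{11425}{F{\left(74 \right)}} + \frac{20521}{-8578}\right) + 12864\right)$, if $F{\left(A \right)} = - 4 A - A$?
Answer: $\frac{154633142527864}{158693} \approx 9.7442 \cdot 10^{8}$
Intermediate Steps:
$F{\left(A \right)} = - 5 A$
$\left(34100 + 41844\right) \left(\left(\frac{11425}{F{\left(74 \right)}} + \frac{20521}{-8578}\right) + 12864\right) = \left(34100 + 41844\right) \left(\left(\frac{11425}{\left(-5\right) 74} + \frac{20521}{-8578}\right) + 12864\right) = 75944 \left(\left(\frac{11425}{-370} + 20521 \left(- \frac{1}{8578}\right)\right) + 12864\right) = 75944 \left(\left(11425 \left(- \frac{1}{370}\right) - \frac{20521}{8578}\right) + 12864\right) = 75944 \left(\left(- \frac{2285}{74} - \frac{20521}{8578}\right) + 12864\right) = 75944 \left(- \frac{5279821}{158693} + 12864\right) = 75944 \cdot \frac{2036146931}{158693} = \frac{154633142527864}{158693}$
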